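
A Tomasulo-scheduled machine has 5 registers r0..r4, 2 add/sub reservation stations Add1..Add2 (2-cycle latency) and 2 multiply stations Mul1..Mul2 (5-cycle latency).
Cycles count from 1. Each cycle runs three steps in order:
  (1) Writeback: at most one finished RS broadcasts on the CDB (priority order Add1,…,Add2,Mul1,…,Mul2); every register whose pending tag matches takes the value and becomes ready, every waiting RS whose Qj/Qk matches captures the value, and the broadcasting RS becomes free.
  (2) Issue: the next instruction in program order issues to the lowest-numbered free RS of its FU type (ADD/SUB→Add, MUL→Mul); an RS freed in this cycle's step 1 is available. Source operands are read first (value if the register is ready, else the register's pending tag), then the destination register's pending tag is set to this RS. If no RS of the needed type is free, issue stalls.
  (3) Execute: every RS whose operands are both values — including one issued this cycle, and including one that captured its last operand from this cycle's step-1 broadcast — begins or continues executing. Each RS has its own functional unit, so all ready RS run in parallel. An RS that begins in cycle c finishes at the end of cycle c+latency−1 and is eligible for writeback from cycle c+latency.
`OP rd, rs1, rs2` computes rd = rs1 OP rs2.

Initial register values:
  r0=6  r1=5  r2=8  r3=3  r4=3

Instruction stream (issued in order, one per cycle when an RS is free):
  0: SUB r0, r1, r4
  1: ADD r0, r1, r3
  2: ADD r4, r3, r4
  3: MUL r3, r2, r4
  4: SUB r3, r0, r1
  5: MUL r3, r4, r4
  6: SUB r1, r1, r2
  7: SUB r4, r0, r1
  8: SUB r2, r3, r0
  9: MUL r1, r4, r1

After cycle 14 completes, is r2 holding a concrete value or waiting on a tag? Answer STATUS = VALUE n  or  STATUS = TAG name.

cycle 1: issue SUB r0<-Add1 // r0:Add1,r1:5,r2:8,r3:3,r4:3
cycle 2: issue ADD r0<-Add2 // r0:Add2,r1:5,r2:8,r3:3,r4:3
cycle 3: CDB Add1=2; issue ADD r4<-Add1 // r0:Add2,r1:5,r2:8,r3:3,r4:Add1
cycle 4: CDB Add2=8; issue MUL r3<-Mul1 // r0:8,r1:5,r2:8,r3:Mul1,r4:Add1
cycle 5: CDB Add1=6; issue SUB r3<-Add1 // r0:8,r1:5,r2:8,r3:Add1,r4:6
cycle 6: issue MUL r3<-Mul2 // r0:8,r1:5,r2:8,r3:Mul2,r4:6
cycle 7: CDB Add1=3; issue SUB r1<-Add1 // r0:8,r1:Add1,r2:8,r3:Mul2,r4:6
cycle 8: issue SUB r4<-Add2 // r0:8,r1:Add1,r2:8,r3:Mul2,r4:Add2
cycle 9: CDB Add1=-3; issue SUB r2<-Add1 // r0:8,r1:-3,r2:Add1,r3:Mul2,r4:Add2
cycle 10: CDB Mul1=48; issue MUL r1<-Mul1 // r0:8,r1:Mul1,r2:Add1,r3:Mul2,r4:Add2
cycle 11: CDB Add2=11 // r0:8,r1:Mul1,r2:Add1,r3:Mul2,r4:11
cycle 12: CDB Mul2=36 // r0:8,r1:Mul1,r2:Add1,r3:36,r4:11
cycle 13: - // r0:8,r1:Mul1,r2:Add1,r3:36,r4:11
cycle 14: CDB Add1=28 // r0:8,r1:Mul1,r2:28,r3:36,r4:11

STATUS = VALUE 28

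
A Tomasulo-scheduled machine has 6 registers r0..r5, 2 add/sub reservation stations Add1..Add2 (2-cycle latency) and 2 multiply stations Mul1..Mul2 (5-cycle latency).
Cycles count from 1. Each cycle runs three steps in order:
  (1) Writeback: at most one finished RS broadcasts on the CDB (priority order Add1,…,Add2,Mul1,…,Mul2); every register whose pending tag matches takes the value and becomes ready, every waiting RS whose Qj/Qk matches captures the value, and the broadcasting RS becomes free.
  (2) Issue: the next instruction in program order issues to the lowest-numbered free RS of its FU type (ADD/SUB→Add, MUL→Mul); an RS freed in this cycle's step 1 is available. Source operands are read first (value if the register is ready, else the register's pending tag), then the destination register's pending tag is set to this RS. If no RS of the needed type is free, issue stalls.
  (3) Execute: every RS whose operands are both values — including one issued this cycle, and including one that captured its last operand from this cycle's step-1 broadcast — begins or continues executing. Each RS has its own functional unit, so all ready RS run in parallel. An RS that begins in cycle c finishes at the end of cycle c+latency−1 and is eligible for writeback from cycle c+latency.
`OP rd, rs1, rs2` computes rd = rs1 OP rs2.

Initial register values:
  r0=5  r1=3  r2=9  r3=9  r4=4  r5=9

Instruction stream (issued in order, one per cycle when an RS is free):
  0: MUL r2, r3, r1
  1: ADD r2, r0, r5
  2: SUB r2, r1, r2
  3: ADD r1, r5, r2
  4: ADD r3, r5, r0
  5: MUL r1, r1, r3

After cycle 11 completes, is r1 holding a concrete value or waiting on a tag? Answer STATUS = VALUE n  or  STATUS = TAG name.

STATUS = TAG Mul1

cycle 1: issue MUL r2<-Mul1 // r0:5,r1:3,r2:Mul1,r3:9,r4:4,r5:9
cycle 2: issue ADD r2<-Add1 // r0:5,r1:3,r2:Add1,r3:9,r4:4,r5:9
cycle 3: issue SUB r2<-Add2 // r0:5,r1:3,r2:Add2,r3:9,r4:4,r5:9
cycle 4: CDB Add1=14; issue ADD r1<-Add1 // r0:5,r1:Add1,r2:Add2,r3:9,r4:4,r5:9
cycle 5: stall // r0:5,r1:Add1,r2:Add2,r3:9,r4:4,r5:9
cycle 6: CDB Add2=-11; issue ADD r3<-Add2 // r0:5,r1:Add1,r2:-11,r3:Add2,r4:4,r5:9
cycle 7: CDB Mul1=27; issue MUL r1<-Mul1 // r0:5,r1:Mul1,r2:-11,r3:Add2,r4:4,r5:9
cycle 8: CDB Add1=-2 // r0:5,r1:Mul1,r2:-11,r3:Add2,r4:4,r5:9
cycle 9: CDB Add2=14 // r0:5,r1:Mul1,r2:-11,r3:14,r4:4,r5:9
cycle 10: - // r0:5,r1:Mul1,r2:-11,r3:14,r4:4,r5:9
cycle 11: - // r0:5,r1:Mul1,r2:-11,r3:14,r4:4,r5:9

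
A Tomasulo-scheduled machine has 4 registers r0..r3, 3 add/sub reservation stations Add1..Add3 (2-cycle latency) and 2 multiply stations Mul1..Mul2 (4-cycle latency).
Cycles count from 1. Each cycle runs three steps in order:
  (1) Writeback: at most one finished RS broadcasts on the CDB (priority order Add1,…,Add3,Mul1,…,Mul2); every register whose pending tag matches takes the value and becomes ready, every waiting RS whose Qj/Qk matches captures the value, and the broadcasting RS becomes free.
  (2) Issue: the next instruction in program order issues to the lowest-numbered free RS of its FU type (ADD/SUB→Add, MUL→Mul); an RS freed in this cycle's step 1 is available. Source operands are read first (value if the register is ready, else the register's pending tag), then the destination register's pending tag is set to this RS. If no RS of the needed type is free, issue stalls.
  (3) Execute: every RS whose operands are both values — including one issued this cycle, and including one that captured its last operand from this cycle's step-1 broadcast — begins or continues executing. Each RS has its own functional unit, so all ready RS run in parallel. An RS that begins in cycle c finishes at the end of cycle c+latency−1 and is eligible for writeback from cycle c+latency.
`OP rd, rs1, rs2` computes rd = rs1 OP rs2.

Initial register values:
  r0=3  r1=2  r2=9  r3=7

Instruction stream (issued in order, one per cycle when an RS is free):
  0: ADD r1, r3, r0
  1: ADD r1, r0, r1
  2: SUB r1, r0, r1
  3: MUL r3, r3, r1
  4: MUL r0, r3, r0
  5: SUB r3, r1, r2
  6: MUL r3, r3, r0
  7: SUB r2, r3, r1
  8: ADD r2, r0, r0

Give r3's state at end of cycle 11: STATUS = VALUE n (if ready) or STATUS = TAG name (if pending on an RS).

c1: issue ADD r1<-Add1 | r0:3,r1:Add1,r2:9,r3:7
c2: issue ADD r1<-Add2 | r0:3,r1:Add2,r2:9,r3:7
c3: CDB Add1=10; issue SUB r1<-Add1 | r0:3,r1:Add1,r2:9,r3:7
c4: issue MUL r3<-Mul1 | r0:3,r1:Add1,r2:9,r3:Mul1
c5: CDB Add2=13; issue MUL r0<-Mul2 | r0:Mul2,r1:Add1,r2:9,r3:Mul1
c6: issue SUB r3<-Add2 | r0:Mul2,r1:Add1,r2:9,r3:Add2
c7: CDB Add1=-10; stall | r0:Mul2,r1:-10,r2:9,r3:Add2
c8: stall | r0:Mul2,r1:-10,r2:9,r3:Add2
c9: CDB Add2=-19; stall | r0:Mul2,r1:-10,r2:9,r3:-19
c10: stall | r0:Mul2,r1:-10,r2:9,r3:-19
c11: CDB Mul1=-70; issue MUL r3<-Mul1 | r0:Mul2,r1:-10,r2:9,r3:Mul1

STATUS = TAG Mul1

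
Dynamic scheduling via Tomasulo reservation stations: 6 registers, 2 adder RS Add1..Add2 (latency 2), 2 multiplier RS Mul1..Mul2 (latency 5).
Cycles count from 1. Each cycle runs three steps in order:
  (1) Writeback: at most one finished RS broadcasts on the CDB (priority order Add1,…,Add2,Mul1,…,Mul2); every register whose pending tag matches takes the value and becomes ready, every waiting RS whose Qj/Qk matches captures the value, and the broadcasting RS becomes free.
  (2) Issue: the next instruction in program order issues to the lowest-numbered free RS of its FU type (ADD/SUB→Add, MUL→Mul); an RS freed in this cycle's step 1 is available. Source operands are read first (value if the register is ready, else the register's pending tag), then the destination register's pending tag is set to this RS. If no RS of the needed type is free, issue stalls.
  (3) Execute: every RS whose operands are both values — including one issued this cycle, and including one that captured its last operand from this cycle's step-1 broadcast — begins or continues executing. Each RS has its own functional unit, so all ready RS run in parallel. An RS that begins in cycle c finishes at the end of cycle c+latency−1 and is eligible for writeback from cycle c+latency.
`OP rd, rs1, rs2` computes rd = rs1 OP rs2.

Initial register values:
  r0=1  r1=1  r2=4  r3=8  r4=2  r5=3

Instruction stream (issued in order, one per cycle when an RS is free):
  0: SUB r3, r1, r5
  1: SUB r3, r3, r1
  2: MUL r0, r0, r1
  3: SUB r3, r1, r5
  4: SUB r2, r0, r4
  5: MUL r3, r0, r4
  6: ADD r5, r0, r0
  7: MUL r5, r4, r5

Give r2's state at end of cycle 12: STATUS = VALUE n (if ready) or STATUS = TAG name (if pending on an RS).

STATUS = VALUE -1

  c1: issue SUB r3<-Add1  regs: r0:1,r1:1,r2:4,r3:Add1,r4:2,r5:3
  c2: issue SUB r3<-Add2  regs: r0:1,r1:1,r2:4,r3:Add2,r4:2,r5:3
  c3: CDB Add1=-2; issue MUL r0<-Mul1  regs: r0:Mul1,r1:1,r2:4,r3:Add2,r4:2,r5:3
  c4: issue SUB r3<-Add1  regs: r0:Mul1,r1:1,r2:4,r3:Add1,r4:2,r5:3
  c5: CDB Add2=-3; issue SUB r2<-Add2  regs: r0:Mul1,r1:1,r2:Add2,r3:Add1,r4:2,r5:3
  c6: CDB Add1=-2; issue MUL r3<-Mul2  regs: r0:Mul1,r1:1,r2:Add2,r3:Mul2,r4:2,r5:3
  c7: issue ADD r5<-Add1  regs: r0:Mul1,r1:1,r2:Add2,r3:Mul2,r4:2,r5:Add1
  c8: CDB Mul1=1; issue MUL r5<-Mul1  regs: r0:1,r1:1,r2:Add2,r3:Mul2,r4:2,r5:Mul1
  c9: -  regs: r0:1,r1:1,r2:Add2,r3:Mul2,r4:2,r5:Mul1
  c10: CDB Add1=2  regs: r0:1,r1:1,r2:Add2,r3:Mul2,r4:2,r5:Mul1
  c11: CDB Add2=-1  regs: r0:1,r1:1,r2:-1,r3:Mul2,r4:2,r5:Mul1
  c12: -  regs: r0:1,r1:1,r2:-1,r3:Mul2,r4:2,r5:Mul1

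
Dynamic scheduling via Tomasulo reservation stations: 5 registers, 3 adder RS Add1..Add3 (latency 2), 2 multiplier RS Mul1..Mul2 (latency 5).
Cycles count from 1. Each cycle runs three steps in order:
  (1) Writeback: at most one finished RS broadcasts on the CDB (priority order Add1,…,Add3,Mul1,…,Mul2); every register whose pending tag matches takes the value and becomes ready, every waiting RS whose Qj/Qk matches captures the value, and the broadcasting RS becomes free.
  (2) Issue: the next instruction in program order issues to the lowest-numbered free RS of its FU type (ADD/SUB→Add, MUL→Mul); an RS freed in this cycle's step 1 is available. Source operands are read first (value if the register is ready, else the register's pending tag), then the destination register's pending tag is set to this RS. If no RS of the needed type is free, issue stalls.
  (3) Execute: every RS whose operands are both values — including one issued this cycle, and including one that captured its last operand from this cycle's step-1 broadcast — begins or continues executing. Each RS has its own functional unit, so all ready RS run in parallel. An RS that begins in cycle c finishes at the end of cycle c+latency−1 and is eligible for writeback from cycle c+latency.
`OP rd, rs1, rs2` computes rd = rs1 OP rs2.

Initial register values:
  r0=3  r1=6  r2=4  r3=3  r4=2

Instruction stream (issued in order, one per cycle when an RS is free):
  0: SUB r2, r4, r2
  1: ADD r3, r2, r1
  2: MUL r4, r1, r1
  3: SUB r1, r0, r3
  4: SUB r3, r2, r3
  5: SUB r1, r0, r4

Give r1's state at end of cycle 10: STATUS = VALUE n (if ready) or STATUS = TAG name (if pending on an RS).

cycle 1: issue SUB r2<-Add1 // r0:3,r1:6,r2:Add1,r3:3,r4:2
cycle 2: issue ADD r3<-Add2 // r0:3,r1:6,r2:Add1,r3:Add2,r4:2
cycle 3: CDB Add1=-2; issue MUL r4<-Mul1 // r0:3,r1:6,r2:-2,r3:Add2,r4:Mul1
cycle 4: issue SUB r1<-Add1 // r0:3,r1:Add1,r2:-2,r3:Add2,r4:Mul1
cycle 5: CDB Add2=4; issue SUB r3<-Add2 // r0:3,r1:Add1,r2:-2,r3:Add2,r4:Mul1
cycle 6: issue SUB r1<-Add3 // r0:3,r1:Add3,r2:-2,r3:Add2,r4:Mul1
cycle 7: CDB Add1=-1 // r0:3,r1:Add3,r2:-2,r3:Add2,r4:Mul1
cycle 8: CDB Add2=-6 // r0:3,r1:Add3,r2:-2,r3:-6,r4:Mul1
cycle 9: CDB Mul1=36 // r0:3,r1:Add3,r2:-2,r3:-6,r4:36
cycle 10: - // r0:3,r1:Add3,r2:-2,r3:-6,r4:36

STATUS = TAG Add3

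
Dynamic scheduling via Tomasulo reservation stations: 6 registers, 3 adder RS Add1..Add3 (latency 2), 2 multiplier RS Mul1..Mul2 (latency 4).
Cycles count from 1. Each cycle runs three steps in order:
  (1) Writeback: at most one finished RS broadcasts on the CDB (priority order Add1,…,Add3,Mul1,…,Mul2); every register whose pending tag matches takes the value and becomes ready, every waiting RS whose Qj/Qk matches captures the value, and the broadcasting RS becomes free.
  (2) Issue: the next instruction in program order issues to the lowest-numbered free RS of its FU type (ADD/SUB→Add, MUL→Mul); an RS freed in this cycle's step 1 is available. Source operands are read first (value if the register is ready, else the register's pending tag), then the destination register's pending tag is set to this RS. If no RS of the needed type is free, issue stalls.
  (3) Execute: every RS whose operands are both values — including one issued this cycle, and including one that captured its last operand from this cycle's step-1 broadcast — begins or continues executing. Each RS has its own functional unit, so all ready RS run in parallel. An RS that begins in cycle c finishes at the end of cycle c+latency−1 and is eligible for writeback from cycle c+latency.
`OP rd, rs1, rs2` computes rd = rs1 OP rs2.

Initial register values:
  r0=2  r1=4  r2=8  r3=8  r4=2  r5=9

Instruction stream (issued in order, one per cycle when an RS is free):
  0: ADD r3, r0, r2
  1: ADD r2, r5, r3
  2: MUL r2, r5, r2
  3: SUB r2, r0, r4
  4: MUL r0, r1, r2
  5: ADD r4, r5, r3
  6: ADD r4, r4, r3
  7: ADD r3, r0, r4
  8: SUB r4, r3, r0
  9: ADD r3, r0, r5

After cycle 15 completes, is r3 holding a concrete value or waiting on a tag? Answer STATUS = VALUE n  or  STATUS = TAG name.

cycle 1: issue ADD r3<-Add1 // r0:2,r1:4,r2:8,r3:Add1,r4:2,r5:9
cycle 2: issue ADD r2<-Add2 // r0:2,r1:4,r2:Add2,r3:Add1,r4:2,r5:9
cycle 3: CDB Add1=10; issue MUL r2<-Mul1 // r0:2,r1:4,r2:Mul1,r3:10,r4:2,r5:9
cycle 4: issue SUB r2<-Add1 // r0:2,r1:4,r2:Add1,r3:10,r4:2,r5:9
cycle 5: CDB Add2=19; issue MUL r0<-Mul2 // r0:Mul2,r1:4,r2:Add1,r3:10,r4:2,r5:9
cycle 6: CDB Add1=0; issue ADD r4<-Add1 // r0:Mul2,r1:4,r2:0,r3:10,r4:Add1,r5:9
cycle 7: issue ADD r4<-Add2 // r0:Mul2,r1:4,r2:0,r3:10,r4:Add2,r5:9
cycle 8: CDB Add1=19; issue ADD r3<-Add1 // r0:Mul2,r1:4,r2:0,r3:Add1,r4:Add2,r5:9
cycle 9: CDB Mul1=171; issue SUB r4<-Add3 // r0:Mul2,r1:4,r2:0,r3:Add1,r4:Add3,r5:9
cycle 10: CDB Add2=29; issue ADD r3<-Add2 // r0:Mul2,r1:4,r2:0,r3:Add2,r4:Add3,r5:9
cycle 11: CDB Mul2=0 // r0:0,r1:4,r2:0,r3:Add2,r4:Add3,r5:9
cycle 12: - // r0:0,r1:4,r2:0,r3:Add2,r4:Add3,r5:9
cycle 13: CDB Add1=29 // r0:0,r1:4,r2:0,r3:Add2,r4:Add3,r5:9
cycle 14: CDB Add2=9 // r0:0,r1:4,r2:0,r3:9,r4:Add3,r5:9
cycle 15: CDB Add3=29 // r0:0,r1:4,r2:0,r3:9,r4:29,r5:9

STATUS = VALUE 9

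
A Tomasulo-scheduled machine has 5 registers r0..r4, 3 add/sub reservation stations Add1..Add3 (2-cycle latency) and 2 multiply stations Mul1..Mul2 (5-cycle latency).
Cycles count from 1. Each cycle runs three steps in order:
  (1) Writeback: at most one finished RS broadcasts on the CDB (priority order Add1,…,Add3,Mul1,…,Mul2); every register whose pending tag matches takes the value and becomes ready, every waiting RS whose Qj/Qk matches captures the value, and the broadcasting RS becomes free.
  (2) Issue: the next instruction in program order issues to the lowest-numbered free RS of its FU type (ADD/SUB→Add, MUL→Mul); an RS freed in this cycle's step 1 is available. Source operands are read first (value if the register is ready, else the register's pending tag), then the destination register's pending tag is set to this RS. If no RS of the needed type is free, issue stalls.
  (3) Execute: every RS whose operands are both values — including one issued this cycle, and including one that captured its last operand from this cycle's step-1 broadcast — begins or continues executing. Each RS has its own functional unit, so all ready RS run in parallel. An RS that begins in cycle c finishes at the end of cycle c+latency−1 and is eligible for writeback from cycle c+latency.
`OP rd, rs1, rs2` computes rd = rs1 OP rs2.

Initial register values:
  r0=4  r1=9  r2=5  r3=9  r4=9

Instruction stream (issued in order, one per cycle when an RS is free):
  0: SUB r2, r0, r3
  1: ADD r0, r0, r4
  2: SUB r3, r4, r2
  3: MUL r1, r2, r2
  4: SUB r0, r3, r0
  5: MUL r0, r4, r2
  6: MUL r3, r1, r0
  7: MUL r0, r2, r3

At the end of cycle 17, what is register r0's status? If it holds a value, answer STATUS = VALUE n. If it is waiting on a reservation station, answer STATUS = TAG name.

cycle 1: issue SUB r2<-Add1 // r0:4,r1:9,r2:Add1,r3:9,r4:9
cycle 2: issue ADD r0<-Add2 // r0:Add2,r1:9,r2:Add1,r3:9,r4:9
cycle 3: CDB Add1=-5; issue SUB r3<-Add1 // r0:Add2,r1:9,r2:-5,r3:Add1,r4:9
cycle 4: CDB Add2=13; issue MUL r1<-Mul1 // r0:13,r1:Mul1,r2:-5,r3:Add1,r4:9
cycle 5: CDB Add1=14; issue SUB r0<-Add1 // r0:Add1,r1:Mul1,r2:-5,r3:14,r4:9
cycle 6: issue MUL r0<-Mul2 // r0:Mul2,r1:Mul1,r2:-5,r3:14,r4:9
cycle 7: CDB Add1=1; stall // r0:Mul2,r1:Mul1,r2:-5,r3:14,r4:9
cycle 8: stall // r0:Mul2,r1:Mul1,r2:-5,r3:14,r4:9
cycle 9: CDB Mul1=25; issue MUL r3<-Mul1 // r0:Mul2,r1:25,r2:-5,r3:Mul1,r4:9
cycle 10: stall // r0:Mul2,r1:25,r2:-5,r3:Mul1,r4:9
cycle 11: CDB Mul2=-45; issue MUL r0<-Mul2 // r0:Mul2,r1:25,r2:-5,r3:Mul1,r4:9
cycle 12: - // r0:Mul2,r1:25,r2:-5,r3:Mul1,r4:9
cycle 13: - // r0:Mul2,r1:25,r2:-5,r3:Mul1,r4:9
cycle 14: - // r0:Mul2,r1:25,r2:-5,r3:Mul1,r4:9
cycle 15: - // r0:Mul2,r1:25,r2:-5,r3:Mul1,r4:9
cycle 16: CDB Mul1=-1125 // r0:Mul2,r1:25,r2:-5,r3:-1125,r4:9
cycle 17: - // r0:Mul2,r1:25,r2:-5,r3:-1125,r4:9

STATUS = TAG Mul2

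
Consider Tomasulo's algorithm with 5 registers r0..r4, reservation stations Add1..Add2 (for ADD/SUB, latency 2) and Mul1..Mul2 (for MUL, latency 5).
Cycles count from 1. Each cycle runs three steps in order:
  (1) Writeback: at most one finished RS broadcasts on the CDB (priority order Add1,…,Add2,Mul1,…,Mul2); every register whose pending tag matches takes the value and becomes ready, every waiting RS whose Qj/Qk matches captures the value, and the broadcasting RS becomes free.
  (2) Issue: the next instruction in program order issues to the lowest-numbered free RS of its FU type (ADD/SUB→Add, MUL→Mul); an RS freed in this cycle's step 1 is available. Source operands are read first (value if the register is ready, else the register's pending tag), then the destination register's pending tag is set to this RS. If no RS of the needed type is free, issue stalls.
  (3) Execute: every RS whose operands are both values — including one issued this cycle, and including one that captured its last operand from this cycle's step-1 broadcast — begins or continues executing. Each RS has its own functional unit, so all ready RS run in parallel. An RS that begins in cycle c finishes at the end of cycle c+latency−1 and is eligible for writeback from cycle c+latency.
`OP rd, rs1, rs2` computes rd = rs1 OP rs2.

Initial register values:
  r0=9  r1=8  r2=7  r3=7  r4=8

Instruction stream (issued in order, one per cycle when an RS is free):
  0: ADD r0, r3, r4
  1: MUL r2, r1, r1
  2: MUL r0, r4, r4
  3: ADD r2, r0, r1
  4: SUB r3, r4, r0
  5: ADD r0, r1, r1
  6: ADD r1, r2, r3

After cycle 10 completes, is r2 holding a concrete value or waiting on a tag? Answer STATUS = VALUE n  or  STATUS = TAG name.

STATUS = VALUE 72

c1: issue ADD r0<-Add1 | r0:Add1,r1:8,r2:7,r3:7,r4:8
c2: issue MUL r2<-Mul1 | r0:Add1,r1:8,r2:Mul1,r3:7,r4:8
c3: CDB Add1=15; issue MUL r0<-Mul2 | r0:Mul2,r1:8,r2:Mul1,r3:7,r4:8
c4: issue ADD r2<-Add1 | r0:Mul2,r1:8,r2:Add1,r3:7,r4:8
c5: issue SUB r3<-Add2 | r0:Mul2,r1:8,r2:Add1,r3:Add2,r4:8
c6: stall | r0:Mul2,r1:8,r2:Add1,r3:Add2,r4:8
c7: CDB Mul1=64; stall | r0:Mul2,r1:8,r2:Add1,r3:Add2,r4:8
c8: CDB Mul2=64; stall | r0:64,r1:8,r2:Add1,r3:Add2,r4:8
c9: stall | r0:64,r1:8,r2:Add1,r3:Add2,r4:8
c10: CDB Add1=72; issue ADD r0<-Add1 | r0:Add1,r1:8,r2:72,r3:Add2,r4:8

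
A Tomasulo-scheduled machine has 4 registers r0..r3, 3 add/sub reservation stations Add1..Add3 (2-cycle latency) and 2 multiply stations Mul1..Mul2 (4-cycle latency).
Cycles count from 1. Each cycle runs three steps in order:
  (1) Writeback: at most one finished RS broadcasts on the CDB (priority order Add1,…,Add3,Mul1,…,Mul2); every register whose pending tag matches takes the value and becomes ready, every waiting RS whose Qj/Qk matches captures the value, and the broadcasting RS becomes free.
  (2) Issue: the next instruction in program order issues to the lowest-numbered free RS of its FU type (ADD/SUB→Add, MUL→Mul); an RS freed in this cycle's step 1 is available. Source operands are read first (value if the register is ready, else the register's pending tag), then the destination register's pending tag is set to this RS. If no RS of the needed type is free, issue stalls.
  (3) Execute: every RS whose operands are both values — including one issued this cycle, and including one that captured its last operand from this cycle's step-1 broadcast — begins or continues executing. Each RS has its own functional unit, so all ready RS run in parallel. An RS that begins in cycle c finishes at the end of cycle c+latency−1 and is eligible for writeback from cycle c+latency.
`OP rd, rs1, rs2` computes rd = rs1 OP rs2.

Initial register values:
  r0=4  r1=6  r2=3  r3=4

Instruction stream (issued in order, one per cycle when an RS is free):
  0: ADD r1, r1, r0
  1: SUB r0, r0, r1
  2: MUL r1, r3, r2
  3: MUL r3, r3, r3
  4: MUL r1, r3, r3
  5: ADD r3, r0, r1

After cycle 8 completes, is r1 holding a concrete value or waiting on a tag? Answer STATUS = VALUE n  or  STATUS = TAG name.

cycle 1: issue ADD r1<-Add1 // r0:4,r1:Add1,r2:3,r3:4
cycle 2: issue SUB r0<-Add2 // r0:Add2,r1:Add1,r2:3,r3:4
cycle 3: CDB Add1=10; issue MUL r1<-Mul1 // r0:Add2,r1:Mul1,r2:3,r3:4
cycle 4: issue MUL r3<-Mul2 // r0:Add2,r1:Mul1,r2:3,r3:Mul2
cycle 5: CDB Add2=-6; stall // r0:-6,r1:Mul1,r2:3,r3:Mul2
cycle 6: stall // r0:-6,r1:Mul1,r2:3,r3:Mul2
cycle 7: CDB Mul1=12; issue MUL r1<-Mul1 // r0:-6,r1:Mul1,r2:3,r3:Mul2
cycle 8: CDB Mul2=16; issue ADD r3<-Add1 // r0:-6,r1:Mul1,r2:3,r3:Add1

STATUS = TAG Mul1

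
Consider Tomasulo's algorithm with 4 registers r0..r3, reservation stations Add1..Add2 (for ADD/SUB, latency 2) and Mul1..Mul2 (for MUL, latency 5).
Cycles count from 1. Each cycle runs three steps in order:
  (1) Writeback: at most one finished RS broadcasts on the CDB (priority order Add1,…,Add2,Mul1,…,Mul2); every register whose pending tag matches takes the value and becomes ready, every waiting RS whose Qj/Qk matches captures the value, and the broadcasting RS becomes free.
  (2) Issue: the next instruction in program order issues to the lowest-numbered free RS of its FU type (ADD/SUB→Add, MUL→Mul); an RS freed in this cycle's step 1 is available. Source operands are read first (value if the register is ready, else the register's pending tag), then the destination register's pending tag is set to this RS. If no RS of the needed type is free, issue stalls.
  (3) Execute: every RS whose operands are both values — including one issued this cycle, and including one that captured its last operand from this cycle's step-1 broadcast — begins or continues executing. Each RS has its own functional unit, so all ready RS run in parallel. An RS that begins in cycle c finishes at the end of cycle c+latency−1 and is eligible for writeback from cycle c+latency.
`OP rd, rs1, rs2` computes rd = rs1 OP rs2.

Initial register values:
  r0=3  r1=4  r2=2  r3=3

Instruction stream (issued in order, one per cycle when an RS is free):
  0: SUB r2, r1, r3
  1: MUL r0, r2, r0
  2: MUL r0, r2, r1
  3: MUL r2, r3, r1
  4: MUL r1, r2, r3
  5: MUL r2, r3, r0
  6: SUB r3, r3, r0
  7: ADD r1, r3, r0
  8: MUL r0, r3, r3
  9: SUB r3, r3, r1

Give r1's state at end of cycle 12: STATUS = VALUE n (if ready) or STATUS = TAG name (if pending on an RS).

  c1: issue SUB r2<-Add1  regs: r0:3,r1:4,r2:Add1,r3:3
  c2: issue MUL r0<-Mul1  regs: r0:Mul1,r1:4,r2:Add1,r3:3
  c3: CDB Add1=1; issue MUL r0<-Mul2  regs: r0:Mul2,r1:4,r2:1,r3:3
  c4: stall  regs: r0:Mul2,r1:4,r2:1,r3:3
  c5: stall  regs: r0:Mul2,r1:4,r2:1,r3:3
  c6: stall  regs: r0:Mul2,r1:4,r2:1,r3:3
  c7: stall  regs: r0:Mul2,r1:4,r2:1,r3:3
  c8: CDB Mul1=3; issue MUL r2<-Mul1  regs: r0:Mul2,r1:4,r2:Mul1,r3:3
  c9: CDB Mul2=4; issue MUL r1<-Mul2  regs: r0:4,r1:Mul2,r2:Mul1,r3:3
  c10: stall  regs: r0:4,r1:Mul2,r2:Mul1,r3:3
  c11: stall  regs: r0:4,r1:Mul2,r2:Mul1,r3:3
  c12: stall  regs: r0:4,r1:Mul2,r2:Mul1,r3:3

STATUS = TAG Mul2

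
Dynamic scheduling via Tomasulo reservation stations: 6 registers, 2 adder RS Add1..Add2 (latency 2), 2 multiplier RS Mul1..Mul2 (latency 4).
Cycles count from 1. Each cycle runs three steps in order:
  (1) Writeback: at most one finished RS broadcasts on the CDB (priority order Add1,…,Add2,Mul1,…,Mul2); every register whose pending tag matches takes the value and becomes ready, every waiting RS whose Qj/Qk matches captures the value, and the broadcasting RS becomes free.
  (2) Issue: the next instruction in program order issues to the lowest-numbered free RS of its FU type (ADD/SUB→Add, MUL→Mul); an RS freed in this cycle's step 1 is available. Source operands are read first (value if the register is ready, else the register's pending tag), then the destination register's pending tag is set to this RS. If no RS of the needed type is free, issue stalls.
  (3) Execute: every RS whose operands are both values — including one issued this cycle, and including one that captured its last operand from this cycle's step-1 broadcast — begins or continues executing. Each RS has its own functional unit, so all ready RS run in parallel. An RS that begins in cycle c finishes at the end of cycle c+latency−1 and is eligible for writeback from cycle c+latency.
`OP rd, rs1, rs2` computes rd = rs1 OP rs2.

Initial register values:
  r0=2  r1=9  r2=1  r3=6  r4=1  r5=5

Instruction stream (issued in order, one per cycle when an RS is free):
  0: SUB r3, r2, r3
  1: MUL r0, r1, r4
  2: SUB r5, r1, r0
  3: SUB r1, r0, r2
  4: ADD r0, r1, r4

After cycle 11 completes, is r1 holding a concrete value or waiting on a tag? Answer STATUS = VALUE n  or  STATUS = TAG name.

STATUS = VALUE 8

  c1: issue SUB r3<-Add1  regs: r0:2,r1:9,r2:1,r3:Add1,r4:1,r5:5
  c2: issue MUL r0<-Mul1  regs: r0:Mul1,r1:9,r2:1,r3:Add1,r4:1,r5:5
  c3: CDB Add1=-5; issue SUB r5<-Add1  regs: r0:Mul1,r1:9,r2:1,r3:-5,r4:1,r5:Add1
  c4: issue SUB r1<-Add2  regs: r0:Mul1,r1:Add2,r2:1,r3:-5,r4:1,r5:Add1
  c5: stall  regs: r0:Mul1,r1:Add2,r2:1,r3:-5,r4:1,r5:Add1
  c6: CDB Mul1=9; stall  regs: r0:9,r1:Add2,r2:1,r3:-5,r4:1,r5:Add1
  c7: stall  regs: r0:9,r1:Add2,r2:1,r3:-5,r4:1,r5:Add1
  c8: CDB Add1=0; issue ADD r0<-Add1  regs: r0:Add1,r1:Add2,r2:1,r3:-5,r4:1,r5:0
  c9: CDB Add2=8  regs: r0:Add1,r1:8,r2:1,r3:-5,r4:1,r5:0
  c10: -  regs: r0:Add1,r1:8,r2:1,r3:-5,r4:1,r5:0
  c11: CDB Add1=9  regs: r0:9,r1:8,r2:1,r3:-5,r4:1,r5:0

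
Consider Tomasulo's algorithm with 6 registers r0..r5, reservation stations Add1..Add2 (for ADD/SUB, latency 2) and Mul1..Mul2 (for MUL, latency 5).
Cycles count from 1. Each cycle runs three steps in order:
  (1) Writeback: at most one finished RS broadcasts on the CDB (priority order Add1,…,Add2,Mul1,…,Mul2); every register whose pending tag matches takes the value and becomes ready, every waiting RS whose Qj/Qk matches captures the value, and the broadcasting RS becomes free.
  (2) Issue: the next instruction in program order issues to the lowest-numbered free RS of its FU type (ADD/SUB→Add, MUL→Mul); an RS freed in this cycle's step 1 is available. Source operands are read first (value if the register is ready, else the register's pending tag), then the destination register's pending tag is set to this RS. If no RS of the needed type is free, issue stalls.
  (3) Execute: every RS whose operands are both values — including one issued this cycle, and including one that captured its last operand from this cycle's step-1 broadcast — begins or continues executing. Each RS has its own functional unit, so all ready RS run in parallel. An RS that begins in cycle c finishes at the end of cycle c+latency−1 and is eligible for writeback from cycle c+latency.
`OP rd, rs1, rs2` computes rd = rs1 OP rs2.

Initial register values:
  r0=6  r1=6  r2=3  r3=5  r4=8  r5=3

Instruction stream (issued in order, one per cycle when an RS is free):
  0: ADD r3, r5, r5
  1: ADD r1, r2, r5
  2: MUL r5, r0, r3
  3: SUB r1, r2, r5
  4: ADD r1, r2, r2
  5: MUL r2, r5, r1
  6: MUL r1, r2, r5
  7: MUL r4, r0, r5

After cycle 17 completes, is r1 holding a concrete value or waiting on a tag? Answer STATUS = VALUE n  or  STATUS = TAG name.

STATUS = TAG Mul1

  c1: issue ADD r3<-Add1  regs: r0:6,r1:6,r2:3,r3:Add1,r4:8,r5:3
  c2: issue ADD r1<-Add2  regs: r0:6,r1:Add2,r2:3,r3:Add1,r4:8,r5:3
  c3: CDB Add1=6; issue MUL r5<-Mul1  regs: r0:6,r1:Add2,r2:3,r3:6,r4:8,r5:Mul1
  c4: CDB Add2=6; issue SUB r1<-Add1  regs: r0:6,r1:Add1,r2:3,r3:6,r4:8,r5:Mul1
  c5: issue ADD r1<-Add2  regs: r0:6,r1:Add2,r2:3,r3:6,r4:8,r5:Mul1
  c6: issue MUL r2<-Mul2  regs: r0:6,r1:Add2,r2:Mul2,r3:6,r4:8,r5:Mul1
  c7: CDB Add2=6; stall  regs: r0:6,r1:6,r2:Mul2,r3:6,r4:8,r5:Mul1
  c8: CDB Mul1=36; issue MUL r1<-Mul1  regs: r0:6,r1:Mul1,r2:Mul2,r3:6,r4:8,r5:36
  c9: stall  regs: r0:6,r1:Mul1,r2:Mul2,r3:6,r4:8,r5:36
  c10: CDB Add1=-33; stall  regs: r0:6,r1:Mul1,r2:Mul2,r3:6,r4:8,r5:36
  c11: stall  regs: r0:6,r1:Mul1,r2:Mul2,r3:6,r4:8,r5:36
  c12: stall  regs: r0:6,r1:Mul1,r2:Mul2,r3:6,r4:8,r5:36
  c13: CDB Mul2=216; issue MUL r4<-Mul2  regs: r0:6,r1:Mul1,r2:216,r3:6,r4:Mul2,r5:36
  c14: -  regs: r0:6,r1:Mul1,r2:216,r3:6,r4:Mul2,r5:36
  c15: -  regs: r0:6,r1:Mul1,r2:216,r3:6,r4:Mul2,r5:36
  c16: -  regs: r0:6,r1:Mul1,r2:216,r3:6,r4:Mul2,r5:36
  c17: -  regs: r0:6,r1:Mul1,r2:216,r3:6,r4:Mul2,r5:36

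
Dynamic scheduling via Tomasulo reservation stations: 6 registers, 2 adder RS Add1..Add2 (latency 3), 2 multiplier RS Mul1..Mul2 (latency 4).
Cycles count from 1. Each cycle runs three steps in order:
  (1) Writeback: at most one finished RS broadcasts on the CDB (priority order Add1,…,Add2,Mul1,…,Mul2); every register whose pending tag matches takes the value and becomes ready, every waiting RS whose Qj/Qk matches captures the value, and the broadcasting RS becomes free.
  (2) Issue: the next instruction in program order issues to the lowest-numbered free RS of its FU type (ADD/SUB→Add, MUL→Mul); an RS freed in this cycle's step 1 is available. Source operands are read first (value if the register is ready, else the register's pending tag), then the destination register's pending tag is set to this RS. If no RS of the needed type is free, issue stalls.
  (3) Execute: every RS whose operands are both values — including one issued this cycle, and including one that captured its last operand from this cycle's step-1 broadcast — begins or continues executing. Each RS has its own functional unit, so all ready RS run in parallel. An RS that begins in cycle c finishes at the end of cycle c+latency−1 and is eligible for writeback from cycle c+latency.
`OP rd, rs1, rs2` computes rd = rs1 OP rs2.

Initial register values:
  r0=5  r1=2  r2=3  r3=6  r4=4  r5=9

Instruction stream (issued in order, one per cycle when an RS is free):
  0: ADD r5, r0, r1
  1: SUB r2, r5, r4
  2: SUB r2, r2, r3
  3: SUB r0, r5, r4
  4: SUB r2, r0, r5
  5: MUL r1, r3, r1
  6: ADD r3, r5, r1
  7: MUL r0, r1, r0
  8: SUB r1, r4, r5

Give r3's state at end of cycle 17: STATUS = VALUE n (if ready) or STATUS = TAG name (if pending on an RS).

  c1: issue ADD r5<-Add1  regs: r0:5,r1:2,r2:3,r3:6,r4:4,r5:Add1
  c2: issue SUB r2<-Add2  regs: r0:5,r1:2,r2:Add2,r3:6,r4:4,r5:Add1
  c3: stall  regs: r0:5,r1:2,r2:Add2,r3:6,r4:4,r5:Add1
  c4: CDB Add1=7; issue SUB r2<-Add1  regs: r0:5,r1:2,r2:Add1,r3:6,r4:4,r5:7
  c5: stall  regs: r0:5,r1:2,r2:Add1,r3:6,r4:4,r5:7
  c6: stall  regs: r0:5,r1:2,r2:Add1,r3:6,r4:4,r5:7
  c7: CDB Add2=3; issue SUB r0<-Add2  regs: r0:Add2,r1:2,r2:Add1,r3:6,r4:4,r5:7
  c8: stall  regs: r0:Add2,r1:2,r2:Add1,r3:6,r4:4,r5:7
  c9: stall  regs: r0:Add2,r1:2,r2:Add1,r3:6,r4:4,r5:7
  c10: CDB Add1=-3; issue SUB r2<-Add1  regs: r0:Add2,r1:2,r2:Add1,r3:6,r4:4,r5:7
  c11: CDB Add2=3; issue MUL r1<-Mul1  regs: r0:3,r1:Mul1,r2:Add1,r3:6,r4:4,r5:7
  c12: issue ADD r3<-Add2  regs: r0:3,r1:Mul1,r2:Add1,r3:Add2,r4:4,r5:7
  c13: issue MUL r0<-Mul2  regs: r0:Mul2,r1:Mul1,r2:Add1,r3:Add2,r4:4,r5:7
  c14: CDB Add1=-4; issue SUB r1<-Add1  regs: r0:Mul2,r1:Add1,r2:-4,r3:Add2,r4:4,r5:7
  c15: CDB Mul1=12  regs: r0:Mul2,r1:Add1,r2:-4,r3:Add2,r4:4,r5:7
  c16: -  regs: r0:Mul2,r1:Add1,r2:-4,r3:Add2,r4:4,r5:7
  c17: CDB Add1=-3  regs: r0:Mul2,r1:-3,r2:-4,r3:Add2,r4:4,r5:7

STATUS = TAG Add2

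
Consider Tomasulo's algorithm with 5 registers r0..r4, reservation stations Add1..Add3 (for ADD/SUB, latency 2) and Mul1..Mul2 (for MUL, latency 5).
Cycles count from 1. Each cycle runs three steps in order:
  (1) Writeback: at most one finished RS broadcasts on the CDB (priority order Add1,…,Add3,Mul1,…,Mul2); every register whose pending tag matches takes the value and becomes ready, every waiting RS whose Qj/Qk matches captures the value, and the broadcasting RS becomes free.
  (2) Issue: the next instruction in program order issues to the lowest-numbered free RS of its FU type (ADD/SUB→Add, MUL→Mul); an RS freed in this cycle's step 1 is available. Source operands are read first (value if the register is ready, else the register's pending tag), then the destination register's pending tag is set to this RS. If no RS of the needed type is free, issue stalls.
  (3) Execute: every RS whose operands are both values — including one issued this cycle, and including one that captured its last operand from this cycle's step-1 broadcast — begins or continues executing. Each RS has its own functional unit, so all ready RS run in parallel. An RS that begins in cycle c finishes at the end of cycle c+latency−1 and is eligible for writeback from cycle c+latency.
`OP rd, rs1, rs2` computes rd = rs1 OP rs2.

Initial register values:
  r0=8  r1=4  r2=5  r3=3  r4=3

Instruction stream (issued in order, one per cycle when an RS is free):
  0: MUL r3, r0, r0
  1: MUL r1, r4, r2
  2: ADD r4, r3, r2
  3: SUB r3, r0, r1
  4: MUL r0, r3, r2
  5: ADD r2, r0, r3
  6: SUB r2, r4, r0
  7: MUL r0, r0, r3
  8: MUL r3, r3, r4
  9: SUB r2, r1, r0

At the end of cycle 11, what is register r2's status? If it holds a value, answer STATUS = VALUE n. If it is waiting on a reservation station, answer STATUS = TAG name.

c1: issue MUL r3<-Mul1 | r0:8,r1:4,r2:5,r3:Mul1,r4:3
c2: issue MUL r1<-Mul2 | r0:8,r1:Mul2,r2:5,r3:Mul1,r4:3
c3: issue ADD r4<-Add1 | r0:8,r1:Mul2,r2:5,r3:Mul1,r4:Add1
c4: issue SUB r3<-Add2 | r0:8,r1:Mul2,r2:5,r3:Add2,r4:Add1
c5: stall | r0:8,r1:Mul2,r2:5,r3:Add2,r4:Add1
c6: CDB Mul1=64; issue MUL r0<-Mul1 | r0:Mul1,r1:Mul2,r2:5,r3:Add2,r4:Add1
c7: CDB Mul2=15; issue ADD r2<-Add3 | r0:Mul1,r1:15,r2:Add3,r3:Add2,r4:Add1
c8: CDB Add1=69; issue SUB r2<-Add1 | r0:Mul1,r1:15,r2:Add1,r3:Add2,r4:69
c9: CDB Add2=-7; issue MUL r0<-Mul2 | r0:Mul2,r1:15,r2:Add1,r3:-7,r4:69
c10: stall | r0:Mul2,r1:15,r2:Add1,r3:-7,r4:69
c11: stall | r0:Mul2,r1:15,r2:Add1,r3:-7,r4:69

STATUS = TAG Add1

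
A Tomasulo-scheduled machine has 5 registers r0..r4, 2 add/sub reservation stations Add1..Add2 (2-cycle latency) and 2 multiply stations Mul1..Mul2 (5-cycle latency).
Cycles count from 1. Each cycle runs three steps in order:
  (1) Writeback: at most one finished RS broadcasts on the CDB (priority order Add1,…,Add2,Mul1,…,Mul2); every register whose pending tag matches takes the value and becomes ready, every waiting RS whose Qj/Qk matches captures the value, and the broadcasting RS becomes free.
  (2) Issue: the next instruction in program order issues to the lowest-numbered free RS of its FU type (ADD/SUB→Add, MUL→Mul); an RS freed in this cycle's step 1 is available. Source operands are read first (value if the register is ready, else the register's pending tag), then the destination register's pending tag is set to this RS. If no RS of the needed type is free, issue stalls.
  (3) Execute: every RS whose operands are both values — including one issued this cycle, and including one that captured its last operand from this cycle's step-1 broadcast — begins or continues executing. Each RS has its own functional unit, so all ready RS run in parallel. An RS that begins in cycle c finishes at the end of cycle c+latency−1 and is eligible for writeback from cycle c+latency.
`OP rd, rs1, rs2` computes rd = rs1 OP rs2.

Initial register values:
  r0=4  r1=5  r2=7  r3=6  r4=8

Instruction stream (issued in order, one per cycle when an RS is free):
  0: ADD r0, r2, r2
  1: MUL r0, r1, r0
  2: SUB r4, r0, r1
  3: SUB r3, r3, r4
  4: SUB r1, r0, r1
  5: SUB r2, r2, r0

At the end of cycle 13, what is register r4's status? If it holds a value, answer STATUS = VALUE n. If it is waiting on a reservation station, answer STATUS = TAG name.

STATUS = VALUE 65

c1: issue ADD r0<-Add1 | r0:Add1,r1:5,r2:7,r3:6,r4:8
c2: issue MUL r0<-Mul1 | r0:Mul1,r1:5,r2:7,r3:6,r4:8
c3: CDB Add1=14; issue SUB r4<-Add1 | r0:Mul1,r1:5,r2:7,r3:6,r4:Add1
c4: issue SUB r3<-Add2 | r0:Mul1,r1:5,r2:7,r3:Add2,r4:Add1
c5: stall | r0:Mul1,r1:5,r2:7,r3:Add2,r4:Add1
c6: stall | r0:Mul1,r1:5,r2:7,r3:Add2,r4:Add1
c7: stall | r0:Mul1,r1:5,r2:7,r3:Add2,r4:Add1
c8: CDB Mul1=70; stall | r0:70,r1:5,r2:7,r3:Add2,r4:Add1
c9: stall | r0:70,r1:5,r2:7,r3:Add2,r4:Add1
c10: CDB Add1=65; issue SUB r1<-Add1 | r0:70,r1:Add1,r2:7,r3:Add2,r4:65
c11: stall | r0:70,r1:Add1,r2:7,r3:Add2,r4:65
c12: CDB Add1=65; issue SUB r2<-Add1 | r0:70,r1:65,r2:Add1,r3:Add2,r4:65
c13: CDB Add2=-59 | r0:70,r1:65,r2:Add1,r3:-59,r4:65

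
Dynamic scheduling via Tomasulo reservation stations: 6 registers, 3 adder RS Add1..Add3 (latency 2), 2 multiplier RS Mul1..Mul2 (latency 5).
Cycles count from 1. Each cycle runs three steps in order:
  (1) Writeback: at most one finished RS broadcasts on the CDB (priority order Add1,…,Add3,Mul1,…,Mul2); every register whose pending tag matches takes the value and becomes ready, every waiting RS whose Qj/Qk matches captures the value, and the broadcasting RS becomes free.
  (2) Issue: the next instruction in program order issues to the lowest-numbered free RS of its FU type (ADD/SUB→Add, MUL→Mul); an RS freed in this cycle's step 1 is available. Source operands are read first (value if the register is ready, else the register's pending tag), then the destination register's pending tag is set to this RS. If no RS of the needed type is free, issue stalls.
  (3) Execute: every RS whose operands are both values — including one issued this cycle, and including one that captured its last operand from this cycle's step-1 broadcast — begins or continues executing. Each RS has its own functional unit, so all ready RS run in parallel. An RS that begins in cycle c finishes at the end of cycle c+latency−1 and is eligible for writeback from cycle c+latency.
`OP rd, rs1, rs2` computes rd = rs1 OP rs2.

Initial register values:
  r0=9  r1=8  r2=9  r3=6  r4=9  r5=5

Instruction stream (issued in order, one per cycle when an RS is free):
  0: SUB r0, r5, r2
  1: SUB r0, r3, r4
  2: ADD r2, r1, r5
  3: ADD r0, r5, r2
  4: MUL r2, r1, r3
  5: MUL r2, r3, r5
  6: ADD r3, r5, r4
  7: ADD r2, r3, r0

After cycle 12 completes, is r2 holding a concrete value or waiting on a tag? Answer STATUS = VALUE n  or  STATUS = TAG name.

  c1: issue SUB r0<-Add1  regs: r0:Add1,r1:8,r2:9,r3:6,r4:9,r5:5
  c2: issue SUB r0<-Add2  regs: r0:Add2,r1:8,r2:9,r3:6,r4:9,r5:5
  c3: CDB Add1=-4; issue ADD r2<-Add1  regs: r0:Add2,r1:8,r2:Add1,r3:6,r4:9,r5:5
  c4: CDB Add2=-3; issue ADD r0<-Add2  regs: r0:Add2,r1:8,r2:Add1,r3:6,r4:9,r5:5
  c5: CDB Add1=13; issue MUL r2<-Mul1  regs: r0:Add2,r1:8,r2:Mul1,r3:6,r4:9,r5:5
  c6: issue MUL r2<-Mul2  regs: r0:Add2,r1:8,r2:Mul2,r3:6,r4:9,r5:5
  c7: CDB Add2=18; issue ADD r3<-Add1  regs: r0:18,r1:8,r2:Mul2,r3:Add1,r4:9,r5:5
  c8: issue ADD r2<-Add2  regs: r0:18,r1:8,r2:Add2,r3:Add1,r4:9,r5:5
  c9: CDB Add1=14  regs: r0:18,r1:8,r2:Add2,r3:14,r4:9,r5:5
  c10: CDB Mul1=48  regs: r0:18,r1:8,r2:Add2,r3:14,r4:9,r5:5
  c11: CDB Add2=32  regs: r0:18,r1:8,r2:32,r3:14,r4:9,r5:5
  c12: CDB Mul2=30  regs: r0:18,r1:8,r2:32,r3:14,r4:9,r5:5

STATUS = VALUE 32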